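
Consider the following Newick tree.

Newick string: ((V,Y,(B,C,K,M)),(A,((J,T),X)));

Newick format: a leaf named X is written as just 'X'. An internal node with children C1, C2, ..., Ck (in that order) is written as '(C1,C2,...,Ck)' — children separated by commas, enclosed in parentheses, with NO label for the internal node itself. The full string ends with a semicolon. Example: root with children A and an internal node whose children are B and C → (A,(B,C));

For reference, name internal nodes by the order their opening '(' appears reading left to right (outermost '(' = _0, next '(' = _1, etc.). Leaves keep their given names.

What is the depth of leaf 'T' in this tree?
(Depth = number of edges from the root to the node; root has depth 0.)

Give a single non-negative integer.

Newick: ((V,Y,(B,C,K,M)),(A,((J,T),X)));
Naming internals by '(' encounter order: outermost '(' = _0, next = _1, ...
Query node: T
Path from root: _0 -> _3 -> _4 -> _5 -> T
Depth of T: 4 (number of edges from root)

Answer: 4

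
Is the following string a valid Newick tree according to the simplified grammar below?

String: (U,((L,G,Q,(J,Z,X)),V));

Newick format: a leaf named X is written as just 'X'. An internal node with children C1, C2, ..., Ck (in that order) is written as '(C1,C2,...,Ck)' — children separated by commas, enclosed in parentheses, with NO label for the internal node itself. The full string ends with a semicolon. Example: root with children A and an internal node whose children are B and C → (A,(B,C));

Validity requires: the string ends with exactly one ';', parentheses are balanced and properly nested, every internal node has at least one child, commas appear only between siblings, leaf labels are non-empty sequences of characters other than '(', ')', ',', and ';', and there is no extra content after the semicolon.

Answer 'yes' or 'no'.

Answer: yes

Derivation:
Input: (U,((L,G,Q,(J,Z,X)),V));
Paren balance: 4 '(' vs 4 ')' OK
Ends with single ';': True
Full parse: OK
Valid: True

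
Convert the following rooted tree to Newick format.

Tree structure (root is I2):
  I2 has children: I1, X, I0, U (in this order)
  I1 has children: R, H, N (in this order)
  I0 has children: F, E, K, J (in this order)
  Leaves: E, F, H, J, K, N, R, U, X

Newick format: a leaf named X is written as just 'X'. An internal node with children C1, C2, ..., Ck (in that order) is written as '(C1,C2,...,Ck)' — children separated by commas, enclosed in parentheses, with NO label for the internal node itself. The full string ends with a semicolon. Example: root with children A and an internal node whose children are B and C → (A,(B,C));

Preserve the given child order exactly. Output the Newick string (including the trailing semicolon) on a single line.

Answer: ((R,H,N),X,(F,E,K,J),U);

Derivation:
internal I2 with children ['I1', 'X', 'I0', 'U']
  internal I1 with children ['R', 'H', 'N']
    leaf 'R' → 'R'
    leaf 'H' → 'H'
    leaf 'N' → 'N'
  → '(R,H,N)'
  leaf 'X' → 'X'
  internal I0 with children ['F', 'E', 'K', 'J']
    leaf 'F' → 'F'
    leaf 'E' → 'E'
    leaf 'K' → 'K'
    leaf 'J' → 'J'
  → '(F,E,K,J)'
  leaf 'U' → 'U'
→ '((R,H,N),X,(F,E,K,J),U)'
Final: ((R,H,N),X,(F,E,K,J),U);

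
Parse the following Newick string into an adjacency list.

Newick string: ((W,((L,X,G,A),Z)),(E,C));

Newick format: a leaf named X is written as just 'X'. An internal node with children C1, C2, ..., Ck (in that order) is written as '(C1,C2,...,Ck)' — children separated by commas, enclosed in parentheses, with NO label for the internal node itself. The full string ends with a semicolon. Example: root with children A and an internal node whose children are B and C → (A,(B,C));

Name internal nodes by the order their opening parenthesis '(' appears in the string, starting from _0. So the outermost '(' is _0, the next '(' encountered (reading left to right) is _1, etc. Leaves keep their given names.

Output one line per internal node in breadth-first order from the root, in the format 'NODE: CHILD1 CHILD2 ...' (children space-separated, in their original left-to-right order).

Answer: _0: _1 _4
_1: W _2
_4: E C
_2: _3 Z
_3: L X G A

Derivation:
Input: ((W,((L,X,G,A),Z)),(E,C));
Scanning left-to-right, naming '(' by encounter order:
  pos 0: '(' -> open internal node _0 (depth 1)
  pos 1: '(' -> open internal node _1 (depth 2)
  pos 4: '(' -> open internal node _2 (depth 3)
  pos 5: '(' -> open internal node _3 (depth 4)
  pos 13: ')' -> close internal node _3 (now at depth 3)
  pos 16: ')' -> close internal node _2 (now at depth 2)
  pos 17: ')' -> close internal node _1 (now at depth 1)
  pos 19: '(' -> open internal node _4 (depth 2)
  pos 23: ')' -> close internal node _4 (now at depth 1)
  pos 24: ')' -> close internal node _0 (now at depth 0)
Total internal nodes: 5
BFS adjacency from root:
  _0: _1 _4
  _1: W _2
  _4: E C
  _2: _3 Z
  _3: L X G A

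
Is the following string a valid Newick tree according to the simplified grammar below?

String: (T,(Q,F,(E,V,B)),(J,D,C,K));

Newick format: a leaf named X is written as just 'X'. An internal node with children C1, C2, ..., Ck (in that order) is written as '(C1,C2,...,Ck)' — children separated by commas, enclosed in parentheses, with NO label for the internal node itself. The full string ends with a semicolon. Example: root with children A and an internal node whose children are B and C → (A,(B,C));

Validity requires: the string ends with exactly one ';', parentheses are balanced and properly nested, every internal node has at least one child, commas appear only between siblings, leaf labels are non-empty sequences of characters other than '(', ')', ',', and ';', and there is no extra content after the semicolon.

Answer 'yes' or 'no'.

Answer: yes

Derivation:
Input: (T,(Q,F,(E,V,B)),(J,D,C,K));
Paren balance: 4 '(' vs 4 ')' OK
Ends with single ';': True
Full parse: OK
Valid: True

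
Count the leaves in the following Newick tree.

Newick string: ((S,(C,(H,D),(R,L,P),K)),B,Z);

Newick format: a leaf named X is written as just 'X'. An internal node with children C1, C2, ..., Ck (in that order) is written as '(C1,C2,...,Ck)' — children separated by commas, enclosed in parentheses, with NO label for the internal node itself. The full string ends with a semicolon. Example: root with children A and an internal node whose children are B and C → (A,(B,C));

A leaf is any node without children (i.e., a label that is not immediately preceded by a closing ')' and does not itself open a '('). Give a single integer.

Answer: 10

Derivation:
Newick: ((S,(C,(H,D),(R,L,P),K)),B,Z);
Scan left-to-right; a leaf is any maximal label run not followed by '(':
  pos 2: leaf 'S' → count = 1
  pos 5: leaf 'C' → count = 2
  pos 8: leaf 'H' → count = 3
  pos 10: leaf 'D' → count = 4
  pos 14: leaf 'R' → count = 5
  pos 16: leaf 'L' → count = 6
  pos 18: leaf 'P' → count = 7
  pos 21: leaf 'K' → count = 8
  pos 25: leaf 'B' → count = 9
  pos 27: leaf 'Z' → count = 10
Total leaves: 10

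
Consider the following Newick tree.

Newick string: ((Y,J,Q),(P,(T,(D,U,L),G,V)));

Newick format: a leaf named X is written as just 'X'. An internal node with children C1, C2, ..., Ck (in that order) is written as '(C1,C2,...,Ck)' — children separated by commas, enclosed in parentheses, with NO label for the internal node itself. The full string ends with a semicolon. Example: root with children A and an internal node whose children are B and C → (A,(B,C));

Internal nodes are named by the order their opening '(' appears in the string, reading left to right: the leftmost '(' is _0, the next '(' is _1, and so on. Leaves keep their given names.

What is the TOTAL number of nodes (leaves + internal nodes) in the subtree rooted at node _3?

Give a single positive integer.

Answer: 8

Derivation:
Newick: ((Y,J,Q),(P,(T,(D,U,L),G,V)));
Locate _3: it is the '(' at position 12 (the 4th '(' reading left to right).
Query: subtree rooted at _3
_3: subtree_size = 1 + 7
  T: subtree_size = 1 + 0
  _4: subtree_size = 1 + 3
    D: subtree_size = 1 + 0
    U: subtree_size = 1 + 0
    L: subtree_size = 1 + 0
  G: subtree_size = 1 + 0
  V: subtree_size = 1 + 0
Total subtree size of _3: 8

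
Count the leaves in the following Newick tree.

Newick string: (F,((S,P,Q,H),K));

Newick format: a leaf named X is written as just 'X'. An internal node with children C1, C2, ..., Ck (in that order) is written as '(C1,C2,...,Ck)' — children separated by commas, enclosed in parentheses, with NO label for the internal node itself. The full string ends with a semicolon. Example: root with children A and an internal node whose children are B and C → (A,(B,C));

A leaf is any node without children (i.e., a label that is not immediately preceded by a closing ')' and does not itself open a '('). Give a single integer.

Newick: (F,((S,P,Q,H),K));
Scan left-to-right; a leaf is any maximal label run not followed by '(':
  pos 1: leaf 'F' → count = 1
  pos 5: leaf 'S' → count = 2
  pos 7: leaf 'P' → count = 3
  pos 9: leaf 'Q' → count = 4
  pos 11: leaf 'H' → count = 5
  pos 14: leaf 'K' → count = 6
Total leaves: 6

Answer: 6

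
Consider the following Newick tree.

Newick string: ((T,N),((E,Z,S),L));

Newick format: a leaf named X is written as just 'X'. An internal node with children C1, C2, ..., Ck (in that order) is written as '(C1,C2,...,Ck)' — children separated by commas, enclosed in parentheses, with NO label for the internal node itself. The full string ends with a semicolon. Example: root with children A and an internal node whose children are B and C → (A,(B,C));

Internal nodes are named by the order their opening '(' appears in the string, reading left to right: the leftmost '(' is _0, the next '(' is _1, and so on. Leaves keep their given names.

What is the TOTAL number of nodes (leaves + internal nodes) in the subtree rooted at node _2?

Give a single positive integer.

Answer: 6

Derivation:
Newick: ((T,N),((E,Z,S),L));
Locate _2: it is the '(' at position 7 (the 3rd '(' reading left to right).
Query: subtree rooted at _2
_2: subtree_size = 1 + 5
  _3: subtree_size = 1 + 3
    E: subtree_size = 1 + 0
    Z: subtree_size = 1 + 0
    S: subtree_size = 1 + 0
  L: subtree_size = 1 + 0
Total subtree size of _2: 6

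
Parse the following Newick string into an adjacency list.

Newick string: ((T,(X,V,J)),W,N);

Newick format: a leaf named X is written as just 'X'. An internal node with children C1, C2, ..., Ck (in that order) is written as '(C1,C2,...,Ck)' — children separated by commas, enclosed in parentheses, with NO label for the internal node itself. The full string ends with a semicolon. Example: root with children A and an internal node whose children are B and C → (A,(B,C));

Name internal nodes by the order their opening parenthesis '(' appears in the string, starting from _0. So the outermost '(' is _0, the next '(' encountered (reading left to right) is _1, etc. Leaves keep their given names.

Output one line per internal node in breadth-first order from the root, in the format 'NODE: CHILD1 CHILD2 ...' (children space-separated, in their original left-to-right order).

Answer: _0: _1 W N
_1: T _2
_2: X V J

Derivation:
Input: ((T,(X,V,J)),W,N);
Scanning left-to-right, naming '(' by encounter order:
  pos 0: '(' -> open internal node _0 (depth 1)
  pos 1: '(' -> open internal node _1 (depth 2)
  pos 4: '(' -> open internal node _2 (depth 3)
  pos 10: ')' -> close internal node _2 (now at depth 2)
  pos 11: ')' -> close internal node _1 (now at depth 1)
  pos 16: ')' -> close internal node _0 (now at depth 0)
Total internal nodes: 3
BFS adjacency from root:
  _0: _1 W N
  _1: T _2
  _2: X V J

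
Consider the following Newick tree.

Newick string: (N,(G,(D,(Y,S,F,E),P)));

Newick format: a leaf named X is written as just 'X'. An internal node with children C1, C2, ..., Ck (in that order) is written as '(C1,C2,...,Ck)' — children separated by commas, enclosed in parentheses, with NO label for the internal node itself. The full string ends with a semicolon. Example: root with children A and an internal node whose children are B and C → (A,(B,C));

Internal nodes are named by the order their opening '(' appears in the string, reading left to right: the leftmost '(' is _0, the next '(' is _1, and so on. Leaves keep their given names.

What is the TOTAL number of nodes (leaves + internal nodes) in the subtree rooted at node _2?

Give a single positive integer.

Answer: 8

Derivation:
Newick: (N,(G,(D,(Y,S,F,E),P)));
Locate _2: it is the '(' at position 6 (the 3rd '(' reading left to right).
Query: subtree rooted at _2
_2: subtree_size = 1 + 7
  D: subtree_size = 1 + 0
  _3: subtree_size = 1 + 4
    Y: subtree_size = 1 + 0
    S: subtree_size = 1 + 0
    F: subtree_size = 1 + 0
    E: subtree_size = 1 + 0
  P: subtree_size = 1 + 0
Total subtree size of _2: 8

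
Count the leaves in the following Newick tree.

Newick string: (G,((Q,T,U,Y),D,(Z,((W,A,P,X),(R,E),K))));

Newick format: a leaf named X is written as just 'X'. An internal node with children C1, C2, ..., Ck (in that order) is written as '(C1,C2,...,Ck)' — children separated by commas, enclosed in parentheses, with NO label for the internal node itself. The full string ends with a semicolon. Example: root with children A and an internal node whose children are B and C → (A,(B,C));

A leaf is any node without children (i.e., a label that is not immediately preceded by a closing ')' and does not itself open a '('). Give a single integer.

Newick: (G,((Q,T,U,Y),D,(Z,((W,A,P,X),(R,E),K))));
Scan left-to-right; a leaf is any maximal label run not followed by '(':
  pos 1: leaf 'G' → count = 1
  pos 5: leaf 'Q' → count = 2
  pos 7: leaf 'T' → count = 3
  pos 9: leaf 'U' → count = 4
  pos 11: leaf 'Y' → count = 5
  pos 14: leaf 'D' → count = 6
  pos 17: leaf 'Z' → count = 7
  pos 21: leaf 'W' → count = 8
  pos 23: leaf 'A' → count = 9
  pos 25: leaf 'P' → count = 10
  pos 27: leaf 'X' → count = 11
  pos 31: leaf 'R' → count = 12
  pos 33: leaf 'E' → count = 13
  pos 36: leaf 'K' → count = 14
Total leaves: 14

Answer: 14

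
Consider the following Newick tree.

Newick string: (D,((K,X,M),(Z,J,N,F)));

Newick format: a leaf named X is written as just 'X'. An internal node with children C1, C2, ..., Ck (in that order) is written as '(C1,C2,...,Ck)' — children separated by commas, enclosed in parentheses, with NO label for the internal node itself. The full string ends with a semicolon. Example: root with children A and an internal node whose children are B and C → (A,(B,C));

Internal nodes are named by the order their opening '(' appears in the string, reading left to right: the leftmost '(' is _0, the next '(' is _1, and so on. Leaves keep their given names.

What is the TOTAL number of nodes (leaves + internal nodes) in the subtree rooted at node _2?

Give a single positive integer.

Newick: (D,((K,X,M),(Z,J,N,F)));
Locate _2: it is the '(' at position 4 (the 3rd '(' reading left to right).
Query: subtree rooted at _2
_2: subtree_size = 1 + 3
  K: subtree_size = 1 + 0
  X: subtree_size = 1 + 0
  M: subtree_size = 1 + 0
Total subtree size of _2: 4

Answer: 4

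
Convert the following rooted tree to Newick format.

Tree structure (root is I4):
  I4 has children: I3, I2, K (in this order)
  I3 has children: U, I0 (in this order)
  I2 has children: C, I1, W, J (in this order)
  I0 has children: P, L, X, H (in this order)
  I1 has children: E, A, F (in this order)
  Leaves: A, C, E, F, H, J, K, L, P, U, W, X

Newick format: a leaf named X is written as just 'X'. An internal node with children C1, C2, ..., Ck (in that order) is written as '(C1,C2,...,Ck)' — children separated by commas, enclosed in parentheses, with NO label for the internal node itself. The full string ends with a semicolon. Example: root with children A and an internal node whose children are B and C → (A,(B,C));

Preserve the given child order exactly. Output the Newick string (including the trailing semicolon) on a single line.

Answer: ((U,(P,L,X,H)),(C,(E,A,F),W,J),K);

Derivation:
internal I4 with children ['I3', 'I2', 'K']
  internal I3 with children ['U', 'I0']
    leaf 'U' → 'U'
    internal I0 with children ['P', 'L', 'X', 'H']
      leaf 'P' → 'P'
      leaf 'L' → 'L'
      leaf 'X' → 'X'
      leaf 'H' → 'H'
    → '(P,L,X,H)'
  → '(U,(P,L,X,H))'
  internal I2 with children ['C', 'I1', 'W', 'J']
    leaf 'C' → 'C'
    internal I1 with children ['E', 'A', 'F']
      leaf 'E' → 'E'
      leaf 'A' → 'A'
      leaf 'F' → 'F'
    → '(E,A,F)'
    leaf 'W' → 'W'
    leaf 'J' → 'J'
  → '(C,(E,A,F),W,J)'
  leaf 'K' → 'K'
→ '((U,(P,L,X,H)),(C,(E,A,F),W,J),K)'
Final: ((U,(P,L,X,H)),(C,(E,A,F),W,J),K);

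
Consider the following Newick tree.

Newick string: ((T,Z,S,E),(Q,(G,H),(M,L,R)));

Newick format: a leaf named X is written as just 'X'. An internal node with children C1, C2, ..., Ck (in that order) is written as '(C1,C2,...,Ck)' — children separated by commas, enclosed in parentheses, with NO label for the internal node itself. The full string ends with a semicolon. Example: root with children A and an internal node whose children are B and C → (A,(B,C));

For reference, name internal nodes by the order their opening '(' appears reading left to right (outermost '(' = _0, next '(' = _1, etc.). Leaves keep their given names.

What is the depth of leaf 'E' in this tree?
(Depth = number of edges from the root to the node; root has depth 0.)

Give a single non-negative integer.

Newick: ((T,Z,S,E),(Q,(G,H),(M,L,R)));
Naming internals by '(' encounter order: outermost '(' = _0, next = _1, ...
Query node: E
Path from root: _0 -> _1 -> E
Depth of E: 2 (number of edges from root)

Answer: 2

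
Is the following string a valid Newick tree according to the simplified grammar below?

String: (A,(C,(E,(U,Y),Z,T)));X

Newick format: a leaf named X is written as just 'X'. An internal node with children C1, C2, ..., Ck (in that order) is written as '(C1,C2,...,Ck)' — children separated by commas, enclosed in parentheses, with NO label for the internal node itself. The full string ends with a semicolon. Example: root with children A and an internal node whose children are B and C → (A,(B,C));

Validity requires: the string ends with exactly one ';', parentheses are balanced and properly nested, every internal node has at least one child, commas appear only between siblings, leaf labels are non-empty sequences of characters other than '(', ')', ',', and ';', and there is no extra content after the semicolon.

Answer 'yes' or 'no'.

Answer: no

Derivation:
Input: (A,(C,(E,(U,Y),Z,T)));X
Paren balance: 4 '(' vs 4 ')' OK
Ends with single ';': False
Full parse: FAILS (must end with ;)
Valid: False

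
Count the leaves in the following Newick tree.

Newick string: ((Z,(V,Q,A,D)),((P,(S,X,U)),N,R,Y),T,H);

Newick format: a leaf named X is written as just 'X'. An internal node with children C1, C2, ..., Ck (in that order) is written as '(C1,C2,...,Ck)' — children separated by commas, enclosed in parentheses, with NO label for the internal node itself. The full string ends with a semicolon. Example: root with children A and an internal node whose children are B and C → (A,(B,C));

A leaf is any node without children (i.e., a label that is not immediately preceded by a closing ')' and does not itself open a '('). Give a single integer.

Newick: ((Z,(V,Q,A,D)),((P,(S,X,U)),N,R,Y),T,H);
Scan left-to-right; a leaf is any maximal label run not followed by '(':
  pos 2: leaf 'Z' → count = 1
  pos 5: leaf 'V' → count = 2
  pos 7: leaf 'Q' → count = 3
  pos 9: leaf 'A' → count = 4
  pos 11: leaf 'D' → count = 5
  pos 17: leaf 'P' → count = 6
  pos 20: leaf 'S' → count = 7
  pos 22: leaf 'X' → count = 8
  pos 24: leaf 'U' → count = 9
  pos 28: leaf 'N' → count = 10
  pos 30: leaf 'R' → count = 11
  pos 32: leaf 'Y' → count = 12
  pos 35: leaf 'T' → count = 13
  pos 37: leaf 'H' → count = 14
Total leaves: 14

Answer: 14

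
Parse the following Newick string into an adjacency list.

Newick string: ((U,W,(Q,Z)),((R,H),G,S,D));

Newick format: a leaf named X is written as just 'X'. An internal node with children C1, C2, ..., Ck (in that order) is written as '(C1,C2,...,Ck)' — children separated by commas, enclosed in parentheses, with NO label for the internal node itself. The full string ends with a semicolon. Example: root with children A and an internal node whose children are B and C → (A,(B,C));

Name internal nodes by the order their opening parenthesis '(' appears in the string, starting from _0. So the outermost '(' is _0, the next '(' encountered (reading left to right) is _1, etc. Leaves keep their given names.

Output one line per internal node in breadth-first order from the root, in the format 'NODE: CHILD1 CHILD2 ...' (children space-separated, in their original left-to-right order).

Input: ((U,W,(Q,Z)),((R,H),G,S,D));
Scanning left-to-right, naming '(' by encounter order:
  pos 0: '(' -> open internal node _0 (depth 1)
  pos 1: '(' -> open internal node _1 (depth 2)
  pos 6: '(' -> open internal node _2 (depth 3)
  pos 10: ')' -> close internal node _2 (now at depth 2)
  pos 11: ')' -> close internal node _1 (now at depth 1)
  pos 13: '(' -> open internal node _3 (depth 2)
  pos 14: '(' -> open internal node _4 (depth 3)
  pos 18: ')' -> close internal node _4 (now at depth 2)
  pos 25: ')' -> close internal node _3 (now at depth 1)
  pos 26: ')' -> close internal node _0 (now at depth 0)
Total internal nodes: 5
BFS adjacency from root:
  _0: _1 _3
  _1: U W _2
  _3: _4 G S D
  _2: Q Z
  _4: R H

Answer: _0: _1 _3
_1: U W _2
_3: _4 G S D
_2: Q Z
_4: R H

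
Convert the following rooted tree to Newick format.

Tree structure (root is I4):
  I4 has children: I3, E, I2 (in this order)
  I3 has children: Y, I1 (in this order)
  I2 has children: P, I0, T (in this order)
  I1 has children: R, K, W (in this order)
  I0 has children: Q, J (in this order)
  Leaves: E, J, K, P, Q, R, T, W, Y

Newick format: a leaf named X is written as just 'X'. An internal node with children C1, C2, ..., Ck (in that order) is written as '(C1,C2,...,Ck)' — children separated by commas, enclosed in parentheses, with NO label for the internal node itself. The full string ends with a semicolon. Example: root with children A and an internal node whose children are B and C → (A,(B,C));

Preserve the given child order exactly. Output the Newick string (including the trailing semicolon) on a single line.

internal I4 with children ['I3', 'E', 'I2']
  internal I3 with children ['Y', 'I1']
    leaf 'Y' → 'Y'
    internal I1 with children ['R', 'K', 'W']
      leaf 'R' → 'R'
      leaf 'K' → 'K'
      leaf 'W' → 'W'
    → '(R,K,W)'
  → '(Y,(R,K,W))'
  leaf 'E' → 'E'
  internal I2 with children ['P', 'I0', 'T']
    leaf 'P' → 'P'
    internal I0 with children ['Q', 'J']
      leaf 'Q' → 'Q'
      leaf 'J' → 'J'
    → '(Q,J)'
    leaf 'T' → 'T'
  → '(P,(Q,J),T)'
→ '((Y,(R,K,W)),E,(P,(Q,J),T))'
Final: ((Y,(R,K,W)),E,(P,(Q,J),T));

Answer: ((Y,(R,K,W)),E,(P,(Q,J),T));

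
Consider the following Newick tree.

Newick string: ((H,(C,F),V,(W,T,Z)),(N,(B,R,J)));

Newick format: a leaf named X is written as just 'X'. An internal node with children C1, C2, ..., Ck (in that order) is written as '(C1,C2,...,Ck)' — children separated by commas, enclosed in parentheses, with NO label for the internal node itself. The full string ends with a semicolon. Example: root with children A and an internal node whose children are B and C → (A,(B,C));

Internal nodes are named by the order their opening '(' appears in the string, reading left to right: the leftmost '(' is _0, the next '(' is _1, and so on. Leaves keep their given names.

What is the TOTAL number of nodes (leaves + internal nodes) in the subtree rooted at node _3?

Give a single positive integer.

Newick: ((H,(C,F),V,(W,T,Z)),(N,(B,R,J)));
Locate _3: it is the '(' at position 12 (the 4th '(' reading left to right).
Query: subtree rooted at _3
_3: subtree_size = 1 + 3
  W: subtree_size = 1 + 0
  T: subtree_size = 1 + 0
  Z: subtree_size = 1 + 0
Total subtree size of _3: 4

Answer: 4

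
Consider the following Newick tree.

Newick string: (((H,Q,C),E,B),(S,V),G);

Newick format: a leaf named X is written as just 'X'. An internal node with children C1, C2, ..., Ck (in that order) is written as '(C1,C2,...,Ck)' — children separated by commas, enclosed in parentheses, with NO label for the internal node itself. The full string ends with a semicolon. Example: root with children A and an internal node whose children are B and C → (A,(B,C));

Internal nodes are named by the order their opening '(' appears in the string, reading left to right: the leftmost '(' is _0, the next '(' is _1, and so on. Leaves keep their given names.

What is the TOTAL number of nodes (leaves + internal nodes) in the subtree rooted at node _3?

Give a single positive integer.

Answer: 3

Derivation:
Newick: (((H,Q,C),E,B),(S,V),G);
Locate _3: it is the '(' at position 15 (the 4th '(' reading left to right).
Query: subtree rooted at _3
_3: subtree_size = 1 + 2
  S: subtree_size = 1 + 0
  V: subtree_size = 1 + 0
Total subtree size of _3: 3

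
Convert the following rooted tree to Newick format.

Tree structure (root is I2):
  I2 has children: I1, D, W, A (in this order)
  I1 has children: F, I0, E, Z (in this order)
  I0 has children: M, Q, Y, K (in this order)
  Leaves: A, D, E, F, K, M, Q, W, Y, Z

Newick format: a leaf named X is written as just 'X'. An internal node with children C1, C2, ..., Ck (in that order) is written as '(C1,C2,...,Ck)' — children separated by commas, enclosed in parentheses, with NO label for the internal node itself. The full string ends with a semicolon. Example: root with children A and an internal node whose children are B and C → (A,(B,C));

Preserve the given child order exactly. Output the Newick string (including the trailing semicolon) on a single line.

internal I2 with children ['I1', 'D', 'W', 'A']
  internal I1 with children ['F', 'I0', 'E', 'Z']
    leaf 'F' → 'F'
    internal I0 with children ['M', 'Q', 'Y', 'K']
      leaf 'M' → 'M'
      leaf 'Q' → 'Q'
      leaf 'Y' → 'Y'
      leaf 'K' → 'K'
    → '(M,Q,Y,K)'
    leaf 'E' → 'E'
    leaf 'Z' → 'Z'
  → '(F,(M,Q,Y,K),E,Z)'
  leaf 'D' → 'D'
  leaf 'W' → 'W'
  leaf 'A' → 'A'
→ '((F,(M,Q,Y,K),E,Z),D,W,A)'
Final: ((F,(M,Q,Y,K),E,Z),D,W,A);

Answer: ((F,(M,Q,Y,K),E,Z),D,W,A);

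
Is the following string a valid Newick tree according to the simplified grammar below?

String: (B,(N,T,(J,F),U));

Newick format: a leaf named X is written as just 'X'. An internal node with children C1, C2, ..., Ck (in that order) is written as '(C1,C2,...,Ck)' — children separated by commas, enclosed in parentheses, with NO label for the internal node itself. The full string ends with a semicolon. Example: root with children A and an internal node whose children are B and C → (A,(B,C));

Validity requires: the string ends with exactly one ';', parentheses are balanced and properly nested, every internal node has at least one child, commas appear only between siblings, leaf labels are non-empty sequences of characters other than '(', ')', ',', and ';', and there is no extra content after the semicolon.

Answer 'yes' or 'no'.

Input: (B,(N,T,(J,F),U));
Paren balance: 3 '(' vs 3 ')' OK
Ends with single ';': True
Full parse: OK
Valid: True

Answer: yes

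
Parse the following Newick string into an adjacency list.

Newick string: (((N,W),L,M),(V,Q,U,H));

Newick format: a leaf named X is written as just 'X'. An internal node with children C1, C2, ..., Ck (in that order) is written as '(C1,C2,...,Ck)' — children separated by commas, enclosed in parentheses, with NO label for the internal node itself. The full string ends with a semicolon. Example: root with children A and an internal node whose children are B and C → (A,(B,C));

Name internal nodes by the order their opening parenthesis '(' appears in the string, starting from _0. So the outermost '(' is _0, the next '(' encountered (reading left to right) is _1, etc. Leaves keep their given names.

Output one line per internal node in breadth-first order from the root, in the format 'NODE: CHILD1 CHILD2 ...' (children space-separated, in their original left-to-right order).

Answer: _0: _1 _3
_1: _2 L M
_3: V Q U H
_2: N W

Derivation:
Input: (((N,W),L,M),(V,Q,U,H));
Scanning left-to-right, naming '(' by encounter order:
  pos 0: '(' -> open internal node _0 (depth 1)
  pos 1: '(' -> open internal node _1 (depth 2)
  pos 2: '(' -> open internal node _2 (depth 3)
  pos 6: ')' -> close internal node _2 (now at depth 2)
  pos 11: ')' -> close internal node _1 (now at depth 1)
  pos 13: '(' -> open internal node _3 (depth 2)
  pos 21: ')' -> close internal node _3 (now at depth 1)
  pos 22: ')' -> close internal node _0 (now at depth 0)
Total internal nodes: 4
BFS adjacency from root:
  _0: _1 _3
  _1: _2 L M
  _3: V Q U H
  _2: N W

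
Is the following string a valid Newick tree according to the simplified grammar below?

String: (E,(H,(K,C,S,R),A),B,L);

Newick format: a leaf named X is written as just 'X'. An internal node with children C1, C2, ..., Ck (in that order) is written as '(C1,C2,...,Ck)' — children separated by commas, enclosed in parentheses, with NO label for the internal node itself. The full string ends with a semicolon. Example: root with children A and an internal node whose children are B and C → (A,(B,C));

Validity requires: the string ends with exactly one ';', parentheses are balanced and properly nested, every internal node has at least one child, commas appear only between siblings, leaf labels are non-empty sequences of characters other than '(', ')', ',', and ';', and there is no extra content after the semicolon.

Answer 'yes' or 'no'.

Input: (E,(H,(K,C,S,R),A),B,L);
Paren balance: 3 '(' vs 3 ')' OK
Ends with single ';': True
Full parse: OK
Valid: True

Answer: yes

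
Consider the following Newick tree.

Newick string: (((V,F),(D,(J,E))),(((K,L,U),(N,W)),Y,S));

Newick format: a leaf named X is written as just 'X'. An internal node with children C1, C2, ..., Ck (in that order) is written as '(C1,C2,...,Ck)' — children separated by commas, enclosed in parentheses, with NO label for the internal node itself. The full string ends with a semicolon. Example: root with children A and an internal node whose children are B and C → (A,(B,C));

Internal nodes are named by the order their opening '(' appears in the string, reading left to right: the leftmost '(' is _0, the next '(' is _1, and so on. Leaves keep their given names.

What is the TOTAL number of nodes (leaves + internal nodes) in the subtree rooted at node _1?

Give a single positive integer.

Newick: (((V,F),(D,(J,E))),(((K,L,U),(N,W)),Y,S));
Locate _1: it is the '(' at position 1 (the 2nd '(' reading left to right).
Query: subtree rooted at _1
_1: subtree_size = 1 + 8
  _2: subtree_size = 1 + 2
    V: subtree_size = 1 + 0
    F: subtree_size = 1 + 0
  _3: subtree_size = 1 + 4
    D: subtree_size = 1 + 0
    _4: subtree_size = 1 + 2
      J: subtree_size = 1 + 0
      E: subtree_size = 1 + 0
Total subtree size of _1: 9

Answer: 9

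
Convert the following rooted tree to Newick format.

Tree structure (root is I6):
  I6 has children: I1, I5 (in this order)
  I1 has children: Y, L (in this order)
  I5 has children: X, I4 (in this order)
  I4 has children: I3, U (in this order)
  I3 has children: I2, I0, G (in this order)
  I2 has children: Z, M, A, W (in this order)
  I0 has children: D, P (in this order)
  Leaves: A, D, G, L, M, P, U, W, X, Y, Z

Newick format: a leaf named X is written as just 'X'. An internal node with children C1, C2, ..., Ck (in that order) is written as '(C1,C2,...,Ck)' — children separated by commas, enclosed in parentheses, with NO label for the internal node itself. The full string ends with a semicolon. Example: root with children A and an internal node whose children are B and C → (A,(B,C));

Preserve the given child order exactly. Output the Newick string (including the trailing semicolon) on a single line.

Answer: ((Y,L),(X,(((Z,M,A,W),(D,P),G),U)));

Derivation:
internal I6 with children ['I1', 'I5']
  internal I1 with children ['Y', 'L']
    leaf 'Y' → 'Y'
    leaf 'L' → 'L'
  → '(Y,L)'
  internal I5 with children ['X', 'I4']
    leaf 'X' → 'X'
    internal I4 with children ['I3', 'U']
      internal I3 with children ['I2', 'I0', 'G']
        internal I2 with children ['Z', 'M', 'A', 'W']
          leaf 'Z' → 'Z'
          leaf 'M' → 'M'
          leaf 'A' → 'A'
          leaf 'W' → 'W'
        → '(Z,M,A,W)'
        internal I0 with children ['D', 'P']
          leaf 'D' → 'D'
          leaf 'P' → 'P'
        → '(D,P)'
        leaf 'G' → 'G'
      → '((Z,M,A,W),(D,P),G)'
      leaf 'U' → 'U'
    → '(((Z,M,A,W),(D,P),G),U)'
  → '(X,(((Z,M,A,W),(D,P),G),U))'
→ '((Y,L),(X,(((Z,M,A,W),(D,P),G),U)))'
Final: ((Y,L),(X,(((Z,M,A,W),(D,P),G),U)));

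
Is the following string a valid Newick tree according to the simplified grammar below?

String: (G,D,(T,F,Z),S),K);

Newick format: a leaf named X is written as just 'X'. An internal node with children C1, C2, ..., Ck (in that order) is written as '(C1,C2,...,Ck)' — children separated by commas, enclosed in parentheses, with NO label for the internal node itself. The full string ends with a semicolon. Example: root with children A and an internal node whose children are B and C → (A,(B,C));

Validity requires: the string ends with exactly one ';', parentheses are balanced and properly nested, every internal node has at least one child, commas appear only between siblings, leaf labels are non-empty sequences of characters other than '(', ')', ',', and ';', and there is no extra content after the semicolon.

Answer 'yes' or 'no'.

Input: (G,D,(T,F,Z),S),K);
Paren balance: 2 '(' vs 3 ')' MISMATCH
Ends with single ';': True
Full parse: FAILS (extra content after tree at pos 15)
Valid: False

Answer: no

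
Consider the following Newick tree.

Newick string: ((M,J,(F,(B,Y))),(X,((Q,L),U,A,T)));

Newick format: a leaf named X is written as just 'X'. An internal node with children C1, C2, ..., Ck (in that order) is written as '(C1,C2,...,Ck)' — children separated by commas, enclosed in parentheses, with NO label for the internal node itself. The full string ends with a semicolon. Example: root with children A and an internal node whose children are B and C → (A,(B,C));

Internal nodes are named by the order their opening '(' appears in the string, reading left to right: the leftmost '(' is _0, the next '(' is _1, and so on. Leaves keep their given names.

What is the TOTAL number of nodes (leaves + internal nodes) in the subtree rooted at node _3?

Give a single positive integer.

Answer: 3

Derivation:
Newick: ((M,J,(F,(B,Y))),(X,((Q,L),U,A,T)));
Locate _3: it is the '(' at position 9 (the 4th '(' reading left to right).
Query: subtree rooted at _3
_3: subtree_size = 1 + 2
  B: subtree_size = 1 + 0
  Y: subtree_size = 1 + 0
Total subtree size of _3: 3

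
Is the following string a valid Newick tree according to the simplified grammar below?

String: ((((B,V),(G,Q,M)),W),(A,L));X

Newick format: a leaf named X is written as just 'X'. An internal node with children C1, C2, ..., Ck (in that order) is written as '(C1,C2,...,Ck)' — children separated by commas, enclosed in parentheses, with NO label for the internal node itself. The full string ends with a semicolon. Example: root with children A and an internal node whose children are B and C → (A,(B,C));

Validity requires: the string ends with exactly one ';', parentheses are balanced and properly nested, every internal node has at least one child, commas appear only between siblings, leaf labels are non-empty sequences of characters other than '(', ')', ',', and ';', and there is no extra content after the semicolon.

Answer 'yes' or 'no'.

Answer: no

Derivation:
Input: ((((B,V),(G,Q,M)),W),(A,L));X
Paren balance: 6 '(' vs 6 ')' OK
Ends with single ';': False
Full parse: FAILS (must end with ;)
Valid: False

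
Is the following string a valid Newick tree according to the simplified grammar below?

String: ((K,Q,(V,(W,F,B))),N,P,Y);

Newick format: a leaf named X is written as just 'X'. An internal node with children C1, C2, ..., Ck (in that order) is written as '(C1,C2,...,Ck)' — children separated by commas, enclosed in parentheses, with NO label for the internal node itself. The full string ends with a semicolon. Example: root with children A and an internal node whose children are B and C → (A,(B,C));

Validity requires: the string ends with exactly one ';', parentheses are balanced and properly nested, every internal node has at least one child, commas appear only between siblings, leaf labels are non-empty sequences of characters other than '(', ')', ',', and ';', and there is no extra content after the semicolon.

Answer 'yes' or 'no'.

Input: ((K,Q,(V,(W,F,B))),N,P,Y);
Paren balance: 4 '(' vs 4 ')' OK
Ends with single ';': True
Full parse: OK
Valid: True

Answer: yes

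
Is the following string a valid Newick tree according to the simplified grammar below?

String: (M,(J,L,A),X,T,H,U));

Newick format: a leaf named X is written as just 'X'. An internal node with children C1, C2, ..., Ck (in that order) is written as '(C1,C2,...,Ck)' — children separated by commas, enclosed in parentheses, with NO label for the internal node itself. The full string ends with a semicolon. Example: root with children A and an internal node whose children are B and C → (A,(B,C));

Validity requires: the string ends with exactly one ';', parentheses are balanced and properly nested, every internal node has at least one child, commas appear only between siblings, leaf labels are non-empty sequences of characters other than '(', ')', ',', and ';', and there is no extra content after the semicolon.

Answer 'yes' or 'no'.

Answer: no

Derivation:
Input: (M,(J,L,A),X,T,H,U));
Paren balance: 2 '(' vs 3 ')' MISMATCH
Ends with single ';': True
Full parse: FAILS (extra content after tree at pos 19)
Valid: False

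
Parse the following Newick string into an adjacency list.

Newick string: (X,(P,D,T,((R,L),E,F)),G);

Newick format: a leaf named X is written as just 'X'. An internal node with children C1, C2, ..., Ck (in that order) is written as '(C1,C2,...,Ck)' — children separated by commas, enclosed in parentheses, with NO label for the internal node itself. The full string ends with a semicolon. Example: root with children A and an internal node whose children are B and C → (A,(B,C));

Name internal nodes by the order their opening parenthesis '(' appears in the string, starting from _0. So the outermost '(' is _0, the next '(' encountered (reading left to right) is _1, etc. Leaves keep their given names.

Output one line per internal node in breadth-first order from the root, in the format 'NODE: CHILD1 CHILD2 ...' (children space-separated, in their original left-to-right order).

Input: (X,(P,D,T,((R,L),E,F)),G);
Scanning left-to-right, naming '(' by encounter order:
  pos 0: '(' -> open internal node _0 (depth 1)
  pos 3: '(' -> open internal node _1 (depth 2)
  pos 10: '(' -> open internal node _2 (depth 3)
  pos 11: '(' -> open internal node _3 (depth 4)
  pos 15: ')' -> close internal node _3 (now at depth 3)
  pos 20: ')' -> close internal node _2 (now at depth 2)
  pos 21: ')' -> close internal node _1 (now at depth 1)
  pos 24: ')' -> close internal node _0 (now at depth 0)
Total internal nodes: 4
BFS adjacency from root:
  _0: X _1 G
  _1: P D T _2
  _2: _3 E F
  _3: R L

Answer: _0: X _1 G
_1: P D T _2
_2: _3 E F
_3: R L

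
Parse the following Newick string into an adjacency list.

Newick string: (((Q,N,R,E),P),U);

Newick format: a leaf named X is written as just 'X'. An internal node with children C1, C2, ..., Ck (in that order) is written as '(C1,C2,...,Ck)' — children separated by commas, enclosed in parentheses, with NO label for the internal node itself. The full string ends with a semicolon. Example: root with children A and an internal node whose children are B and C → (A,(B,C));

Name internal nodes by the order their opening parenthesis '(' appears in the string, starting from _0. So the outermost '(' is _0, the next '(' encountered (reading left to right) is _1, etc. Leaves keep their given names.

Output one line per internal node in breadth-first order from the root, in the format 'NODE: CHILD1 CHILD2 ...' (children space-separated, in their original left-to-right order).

Answer: _0: _1 U
_1: _2 P
_2: Q N R E

Derivation:
Input: (((Q,N,R,E),P),U);
Scanning left-to-right, naming '(' by encounter order:
  pos 0: '(' -> open internal node _0 (depth 1)
  pos 1: '(' -> open internal node _1 (depth 2)
  pos 2: '(' -> open internal node _2 (depth 3)
  pos 10: ')' -> close internal node _2 (now at depth 2)
  pos 13: ')' -> close internal node _1 (now at depth 1)
  pos 16: ')' -> close internal node _0 (now at depth 0)
Total internal nodes: 3
BFS adjacency from root:
  _0: _1 U
  _1: _2 P
  _2: Q N R E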